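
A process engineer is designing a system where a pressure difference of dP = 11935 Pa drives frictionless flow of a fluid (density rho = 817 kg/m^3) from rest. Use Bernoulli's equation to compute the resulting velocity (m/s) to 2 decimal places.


v = sqrt(2*dP/rho)
v = sqrt(2*11935/817)
v = sqrt(29.216646)
v = 5.41 m/s


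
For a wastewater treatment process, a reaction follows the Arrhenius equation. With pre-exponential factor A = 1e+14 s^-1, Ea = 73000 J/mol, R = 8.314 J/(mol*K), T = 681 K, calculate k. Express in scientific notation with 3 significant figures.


k = A * exp(-Ea/(R*T))
k = 1e+14 * exp(-73000 / (8.314 * 681))
k = 1e+14 * exp(-12.893349)
k = 2.51e+08


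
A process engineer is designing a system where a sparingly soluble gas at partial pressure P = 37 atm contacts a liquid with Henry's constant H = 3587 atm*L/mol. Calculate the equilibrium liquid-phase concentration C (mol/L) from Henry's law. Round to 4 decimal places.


C = P / H
C = 37 / 3587
C = 0.0103 mol/L


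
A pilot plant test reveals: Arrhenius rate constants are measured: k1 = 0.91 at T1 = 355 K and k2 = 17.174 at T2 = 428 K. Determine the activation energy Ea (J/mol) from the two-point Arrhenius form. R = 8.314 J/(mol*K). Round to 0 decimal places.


Ea = R * ln(k2/k1) / (1/T1 - 1/T2)
ln(k2/k1) = ln(17.174/0.91) = 2.9377073
1/T1 - 1/T2 = 1/355 - 1/428 = 0.00048045281
Ea = 8.314 * 2.9377073 / 0.00048045281
Ea = 50836 J/mol


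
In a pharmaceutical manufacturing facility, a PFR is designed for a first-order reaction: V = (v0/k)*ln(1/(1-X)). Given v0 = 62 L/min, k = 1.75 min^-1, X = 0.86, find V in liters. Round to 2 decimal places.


V = (v0/k) * ln(1/(1-X))
V = (62/1.75) * ln(1/(1-0.86))
V = 35.428571 * ln(7.142857)
V = 35.428571 * 1.966113
V = 69.66 L


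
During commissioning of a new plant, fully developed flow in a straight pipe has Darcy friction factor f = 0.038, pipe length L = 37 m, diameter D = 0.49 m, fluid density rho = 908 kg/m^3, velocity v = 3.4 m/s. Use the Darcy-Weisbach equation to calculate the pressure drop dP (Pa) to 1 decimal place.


dP = f * (L/D) * (rho*v^2/2)
dP = 0.038 * (37/0.49) * (908*3.4^2/2)
L/D = 75.51020408
rho*v^2/2 = 908*11.56/2 = 5248.24
dP = 0.038 * 75.51020408 * 5248.24
dP = 15059.2 Pa


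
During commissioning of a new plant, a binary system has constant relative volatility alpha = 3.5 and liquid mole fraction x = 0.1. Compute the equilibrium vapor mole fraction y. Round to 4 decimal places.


y = alpha*x / (1 + (alpha-1)*x)
y = 3.5*0.1 / (1 + (3.5-1)*0.1)
y = 0.35 / (1 + 0.25)
y = 0.35 / 1.25
y = 0.2800


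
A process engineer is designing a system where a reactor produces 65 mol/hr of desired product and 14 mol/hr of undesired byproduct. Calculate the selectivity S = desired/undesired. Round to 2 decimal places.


S = desired product rate / undesired product rate
S = 65 / 14
S = 4.64


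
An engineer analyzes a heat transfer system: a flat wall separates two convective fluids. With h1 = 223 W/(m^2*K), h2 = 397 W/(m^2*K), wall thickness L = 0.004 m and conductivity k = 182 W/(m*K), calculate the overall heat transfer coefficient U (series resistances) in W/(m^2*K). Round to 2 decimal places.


1/U = 1/h1 + L/k + 1/h2
1/U = 1/223 + 0.004/182 + 1/397
1/U = 0.0044843049 + 2.1978e-05 + 0.0025188917
1/U = 0.0070251746
U = 142.35 W/(m^2*K)


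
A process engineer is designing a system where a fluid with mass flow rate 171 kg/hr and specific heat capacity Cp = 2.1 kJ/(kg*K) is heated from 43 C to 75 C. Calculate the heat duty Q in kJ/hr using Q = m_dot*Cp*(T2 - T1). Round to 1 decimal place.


Q = m_dot * Cp * (T2 - T1)
Q = 171 * 2.1 * (75 - 43)
Q = 171 * 2.1 * 32
Q = 11491.2 kJ/hr


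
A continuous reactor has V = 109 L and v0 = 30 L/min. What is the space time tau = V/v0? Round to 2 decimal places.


tau = V / v0
tau = 109 / 30
tau = 3.63 min


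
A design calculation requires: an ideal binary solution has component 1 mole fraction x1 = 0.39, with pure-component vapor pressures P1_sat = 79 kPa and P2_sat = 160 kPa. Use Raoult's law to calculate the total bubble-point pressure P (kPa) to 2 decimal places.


P = x1*P1_sat + x2*P2_sat
x2 = 1 - x1 = 1 - 0.39 = 0.61
P = 0.39*79 + 0.61*160
P = 30.81 + 97.6
P = 128.41 kPa


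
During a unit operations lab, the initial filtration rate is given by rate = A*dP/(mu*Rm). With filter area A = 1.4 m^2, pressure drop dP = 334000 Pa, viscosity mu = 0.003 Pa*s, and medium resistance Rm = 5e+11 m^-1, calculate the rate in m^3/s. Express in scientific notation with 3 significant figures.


rate = A * dP / (mu * Rm)
rate = 1.4 * 334000 / (0.003 * 5e+11)
rate = 467600.0 / 1.500e+09
rate = 3.12e-04 m^3/s


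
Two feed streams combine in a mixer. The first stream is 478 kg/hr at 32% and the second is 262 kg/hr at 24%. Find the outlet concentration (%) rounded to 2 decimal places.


Mass balance on solute: F1*x1 + F2*x2 = F3*x3
F3 = F1 + F2 = 478 + 262 = 740 kg/hr
x3 = (F1*x1 + F2*x2)/F3
x3 = (478*0.32 + 262*0.24) / 740
x3 = 29.17%


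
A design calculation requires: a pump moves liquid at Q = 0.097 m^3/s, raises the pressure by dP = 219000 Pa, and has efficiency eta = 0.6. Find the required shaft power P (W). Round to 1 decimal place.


P = Q * dP / eta
P = 0.097 * 219000 / 0.6
P = 21243.0 / 0.6
P = 35405.0 W


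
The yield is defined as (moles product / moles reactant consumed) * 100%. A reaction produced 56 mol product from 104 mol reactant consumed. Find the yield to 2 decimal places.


Yield = (moles product / moles consumed) * 100%
Yield = (56 / 104) * 100
Yield = 0.5385 * 100
Yield = 53.85%


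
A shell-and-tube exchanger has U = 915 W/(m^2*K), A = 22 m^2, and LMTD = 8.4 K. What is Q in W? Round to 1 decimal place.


Q = U * A * LMTD
Q = 915 * 22 * 8.4
Q = 169092.0 W


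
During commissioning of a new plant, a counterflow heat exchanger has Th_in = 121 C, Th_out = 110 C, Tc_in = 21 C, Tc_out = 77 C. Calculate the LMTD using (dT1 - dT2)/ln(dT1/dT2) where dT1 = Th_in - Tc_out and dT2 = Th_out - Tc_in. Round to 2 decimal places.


dT1 = Th_in - Tc_out = 121 - 77 = 44
dT2 = Th_out - Tc_in = 110 - 21 = 89
LMTD = (dT1 - dT2) / ln(dT1/dT2)
LMTD = (44 - 89) / ln(44/89)
LMTD = 63.88 K


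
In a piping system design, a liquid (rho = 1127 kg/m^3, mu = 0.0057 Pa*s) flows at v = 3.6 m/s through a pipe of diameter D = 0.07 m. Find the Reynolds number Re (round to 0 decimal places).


Re = rho * v * D / mu
Re = 1127 * 3.6 * 0.07 / 0.0057
Re = 284.004 / 0.0057
Re = 49825


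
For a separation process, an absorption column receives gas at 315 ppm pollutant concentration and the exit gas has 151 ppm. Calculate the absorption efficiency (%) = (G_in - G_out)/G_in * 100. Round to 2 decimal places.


Efficiency = (G_in - G_out) / G_in * 100%
Efficiency = (315 - 151) / 315 * 100
Efficiency = 164 / 315 * 100
Efficiency = 52.06%


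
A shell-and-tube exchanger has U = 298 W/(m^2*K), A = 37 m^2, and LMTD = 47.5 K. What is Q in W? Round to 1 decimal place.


Q = U * A * LMTD
Q = 298 * 37 * 47.5
Q = 523735.0 W


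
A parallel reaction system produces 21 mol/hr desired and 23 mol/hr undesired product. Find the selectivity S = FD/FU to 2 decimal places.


S = desired product rate / undesired product rate
S = 21 / 23
S = 0.91


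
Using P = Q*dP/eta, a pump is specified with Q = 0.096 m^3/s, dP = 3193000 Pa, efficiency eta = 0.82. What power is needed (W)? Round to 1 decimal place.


P = Q * dP / eta
P = 0.096 * 3193000 / 0.82
P = 306528.0 / 0.82
P = 373814.6 W


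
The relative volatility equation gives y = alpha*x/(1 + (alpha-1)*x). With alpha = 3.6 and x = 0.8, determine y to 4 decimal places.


y = alpha*x / (1 + (alpha-1)*x)
y = 3.6*0.8 / (1 + (3.6-1)*0.8)
y = 2.88 / (1 + 2.08)
y = 2.88 / 3.08
y = 0.9351


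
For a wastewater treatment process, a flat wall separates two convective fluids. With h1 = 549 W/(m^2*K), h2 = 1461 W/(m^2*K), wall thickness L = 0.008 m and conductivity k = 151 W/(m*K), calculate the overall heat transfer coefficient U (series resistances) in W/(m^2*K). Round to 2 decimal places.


1/U = 1/h1 + L/k + 1/h2
1/U = 1/549 + 0.008/151 + 1/1461
1/U = 0.0018214936 + 5.29801e-05 + 0.0006844627
1/U = 0.0025589364
U = 390.79 W/(m^2*K)


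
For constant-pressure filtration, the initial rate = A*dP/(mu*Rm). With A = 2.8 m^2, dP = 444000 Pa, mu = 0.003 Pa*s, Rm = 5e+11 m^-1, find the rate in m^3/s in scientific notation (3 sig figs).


rate = A * dP / (mu * Rm)
rate = 2.8 * 444000 / (0.003 * 5e+11)
rate = 1243200.0 / 1.500e+09
rate = 8.29e-04 m^3/s


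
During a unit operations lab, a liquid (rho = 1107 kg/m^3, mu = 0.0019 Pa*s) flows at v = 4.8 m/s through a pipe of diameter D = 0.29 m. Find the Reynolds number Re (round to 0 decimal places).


Re = rho * v * D / mu
Re = 1107 * 4.8 * 0.29 / 0.0019
Re = 1540.944 / 0.0019
Re = 811023


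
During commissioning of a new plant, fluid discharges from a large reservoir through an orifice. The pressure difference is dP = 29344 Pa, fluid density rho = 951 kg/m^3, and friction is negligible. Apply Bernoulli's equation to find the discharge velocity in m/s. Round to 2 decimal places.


v = sqrt(2*dP/rho)
v = sqrt(2*29344/951)
v = sqrt(61.711882)
v = 7.86 m/s


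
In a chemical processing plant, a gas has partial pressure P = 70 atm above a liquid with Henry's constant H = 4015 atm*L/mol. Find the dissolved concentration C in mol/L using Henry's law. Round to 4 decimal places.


C = P / H
C = 70 / 4015
C = 0.0174 mol/L


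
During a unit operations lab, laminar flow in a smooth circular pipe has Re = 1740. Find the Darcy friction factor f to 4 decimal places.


f = 64 / Re
f = 64 / 1740
f = 0.0368


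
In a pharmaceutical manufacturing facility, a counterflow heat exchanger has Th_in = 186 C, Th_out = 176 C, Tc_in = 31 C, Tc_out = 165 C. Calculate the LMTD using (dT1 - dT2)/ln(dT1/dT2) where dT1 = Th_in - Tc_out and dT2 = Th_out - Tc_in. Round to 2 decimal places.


dT1 = Th_in - Tc_out = 186 - 165 = 21
dT2 = Th_out - Tc_in = 176 - 31 = 145
LMTD = (dT1 - dT2) / ln(dT1/dT2)
LMTD = (21 - 145) / ln(21/145)
LMTD = 64.18 K


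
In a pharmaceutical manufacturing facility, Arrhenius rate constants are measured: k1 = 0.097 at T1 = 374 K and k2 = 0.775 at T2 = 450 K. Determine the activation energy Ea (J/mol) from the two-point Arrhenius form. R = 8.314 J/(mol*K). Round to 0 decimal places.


Ea = R * ln(k2/k1) / (1/T1 - 1/T2)
ln(k2/k1) = ln(0.775/0.097) = 2.0781521
1/T1 - 1/T2 = 1/374 - 1/450 = 0.000451574569
Ea = 8.314 * 2.0781521 / 0.000451574569
Ea = 38261 J/mol


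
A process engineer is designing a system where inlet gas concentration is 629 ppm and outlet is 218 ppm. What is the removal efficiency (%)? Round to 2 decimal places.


Efficiency = (G_in - G_out) / G_in * 100%
Efficiency = (629 - 218) / 629 * 100
Efficiency = 411 / 629 * 100
Efficiency = 65.34%


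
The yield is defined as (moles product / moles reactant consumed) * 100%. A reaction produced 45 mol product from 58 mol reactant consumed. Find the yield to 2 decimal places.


Yield = (moles product / moles consumed) * 100%
Yield = (45 / 58) * 100
Yield = 0.7759 * 100
Yield = 77.59%


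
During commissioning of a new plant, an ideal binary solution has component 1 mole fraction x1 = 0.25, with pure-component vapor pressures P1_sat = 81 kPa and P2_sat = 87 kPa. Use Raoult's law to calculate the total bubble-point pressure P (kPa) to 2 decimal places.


P = x1*P1_sat + x2*P2_sat
x2 = 1 - x1 = 1 - 0.25 = 0.75
P = 0.25*81 + 0.75*87
P = 20.25 + 65.25
P = 85.50 kPa


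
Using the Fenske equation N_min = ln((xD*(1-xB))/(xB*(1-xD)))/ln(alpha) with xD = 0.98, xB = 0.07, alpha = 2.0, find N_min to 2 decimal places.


N_min = ln((xD*(1-xB))/(xB*(1-xD))) / ln(alpha)
Numerator inside ln: 0.9114 / 0.0014 = 651.0
ln(651.0) = 6.47851
ln(alpha) = ln(2.0) = 0.693147
N_min = 6.47851 / 0.693147 = 9.35


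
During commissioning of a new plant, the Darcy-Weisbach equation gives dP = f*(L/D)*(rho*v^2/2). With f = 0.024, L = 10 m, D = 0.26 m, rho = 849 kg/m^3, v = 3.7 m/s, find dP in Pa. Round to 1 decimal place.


dP = f * (L/D) * (rho*v^2/2)
dP = 0.024 * (10/0.26) * (849*3.7^2/2)
L/D = 38.46153846
rho*v^2/2 = 849*13.69/2 = 5811.405
dP = 0.024 * 38.46153846 * 5811.405
dP = 5364.4 Pa


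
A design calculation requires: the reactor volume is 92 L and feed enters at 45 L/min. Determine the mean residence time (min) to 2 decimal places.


tau = V / v0
tau = 92 / 45
tau = 2.04 min


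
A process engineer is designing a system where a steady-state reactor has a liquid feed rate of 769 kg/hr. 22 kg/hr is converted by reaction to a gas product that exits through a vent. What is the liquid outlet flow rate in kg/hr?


Steady-state mass balance on the main outlet: F_out = F_in - F_removed
F_out = 769 - 22
F_out = 747 kg/hr


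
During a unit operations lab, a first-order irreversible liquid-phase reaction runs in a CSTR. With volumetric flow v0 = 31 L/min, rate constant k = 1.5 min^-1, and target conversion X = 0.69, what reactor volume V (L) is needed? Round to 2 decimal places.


V = v0 * X / (k * (1 - X))
V = 31 * 0.69 / (1.5 * (1 - 0.69))
V = 21.39 / (1.5 * 0.31)
V = 21.39 / 0.465
V = 46.00 L


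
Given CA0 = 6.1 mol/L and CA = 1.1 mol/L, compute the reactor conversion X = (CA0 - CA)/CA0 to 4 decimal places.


X = (CA0 - CA) / CA0
X = (6.1 - 1.1) / 6.1
X = 5.0 / 6.1
X = 0.8197


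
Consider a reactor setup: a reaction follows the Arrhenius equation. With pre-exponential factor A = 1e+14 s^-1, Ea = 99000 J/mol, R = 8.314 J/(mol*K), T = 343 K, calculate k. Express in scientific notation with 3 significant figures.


k = A * exp(-Ea/(R*T))
k = 1e+14 * exp(-99000 / (8.314 * 343))
k = 1e+14 * exp(-34.71611)
k = 8.38e-02


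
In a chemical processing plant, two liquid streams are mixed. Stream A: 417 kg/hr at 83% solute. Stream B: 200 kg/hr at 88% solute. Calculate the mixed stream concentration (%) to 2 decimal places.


Mass balance on solute: F1*x1 + F2*x2 = F3*x3
F3 = F1 + F2 = 417 + 200 = 617 kg/hr
x3 = (F1*x1 + F2*x2)/F3
x3 = (417*0.83 + 200*0.88) / 617
x3 = 84.62%


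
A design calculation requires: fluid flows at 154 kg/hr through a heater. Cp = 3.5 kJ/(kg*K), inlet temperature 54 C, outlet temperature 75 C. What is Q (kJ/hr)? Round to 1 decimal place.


Q = m_dot * Cp * (T2 - T1)
Q = 154 * 3.5 * (75 - 54)
Q = 154 * 3.5 * 21
Q = 11319.0 kJ/hr


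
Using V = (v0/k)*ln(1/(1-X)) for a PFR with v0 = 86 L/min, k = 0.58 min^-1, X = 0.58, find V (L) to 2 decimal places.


V = (v0/k) * ln(1/(1-X))
V = (86/0.58) * ln(1/(1-0.58))
V = 148.275862 * ln(2.380952)
V = 148.275862 * 0.8675
V = 128.63 L


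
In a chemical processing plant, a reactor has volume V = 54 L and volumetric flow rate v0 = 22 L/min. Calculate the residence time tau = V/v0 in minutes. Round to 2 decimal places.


tau = V / v0
tau = 54 / 22
tau = 2.45 min


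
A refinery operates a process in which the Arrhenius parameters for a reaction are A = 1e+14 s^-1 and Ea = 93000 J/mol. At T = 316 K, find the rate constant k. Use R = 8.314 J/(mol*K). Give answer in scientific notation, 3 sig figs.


k = A * exp(-Ea/(R*T))
k = 1e+14 * exp(-93000 / (8.314 * 316))
k = 1e+14 * exp(-35.39858)
k = 4.23e-02


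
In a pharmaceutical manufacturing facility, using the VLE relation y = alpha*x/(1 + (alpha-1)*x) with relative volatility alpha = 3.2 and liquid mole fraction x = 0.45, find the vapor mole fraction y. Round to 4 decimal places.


y = alpha*x / (1 + (alpha-1)*x)
y = 3.2*0.45 / (1 + (3.2-1)*0.45)
y = 1.44 / (1 + 0.99)
y = 1.44 / 1.99
y = 0.7236


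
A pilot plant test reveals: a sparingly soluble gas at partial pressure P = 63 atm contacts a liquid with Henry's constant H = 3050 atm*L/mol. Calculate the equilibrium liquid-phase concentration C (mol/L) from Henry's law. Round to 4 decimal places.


C = P / H
C = 63 / 3050
C = 0.0207 mol/L


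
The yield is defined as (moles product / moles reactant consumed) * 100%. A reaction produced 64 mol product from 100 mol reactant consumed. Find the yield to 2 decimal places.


Yield = (moles product / moles consumed) * 100%
Yield = (64 / 100) * 100
Yield = 0.64 * 100
Yield = 64.00%


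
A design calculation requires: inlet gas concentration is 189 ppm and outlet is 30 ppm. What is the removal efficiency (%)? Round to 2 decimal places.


Efficiency = (G_in - G_out) / G_in * 100%
Efficiency = (189 - 30) / 189 * 100
Efficiency = 159 / 189 * 100
Efficiency = 84.13%


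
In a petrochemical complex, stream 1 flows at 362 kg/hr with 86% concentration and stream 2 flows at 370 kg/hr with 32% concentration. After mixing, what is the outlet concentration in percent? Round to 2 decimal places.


Mass balance on solute: F1*x1 + F2*x2 = F3*x3
F3 = F1 + F2 = 362 + 370 = 732 kg/hr
x3 = (F1*x1 + F2*x2)/F3
x3 = (362*0.86 + 370*0.32) / 732
x3 = 58.70%


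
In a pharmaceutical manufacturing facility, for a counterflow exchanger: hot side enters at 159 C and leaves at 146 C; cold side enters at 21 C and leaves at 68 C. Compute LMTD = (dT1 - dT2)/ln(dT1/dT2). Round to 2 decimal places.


dT1 = Th_in - Tc_out = 159 - 68 = 91
dT2 = Th_out - Tc_in = 146 - 21 = 125
LMTD = (dT1 - dT2) / ln(dT1/dT2)
LMTD = (91 - 125) / ln(91/125)
LMTD = 107.10 K


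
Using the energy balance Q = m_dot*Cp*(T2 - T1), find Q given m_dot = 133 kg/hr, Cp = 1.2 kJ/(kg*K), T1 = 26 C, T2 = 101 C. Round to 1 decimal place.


Q = m_dot * Cp * (T2 - T1)
Q = 133 * 1.2 * (101 - 26)
Q = 133 * 1.2 * 75
Q = 11970.0 kJ/hr


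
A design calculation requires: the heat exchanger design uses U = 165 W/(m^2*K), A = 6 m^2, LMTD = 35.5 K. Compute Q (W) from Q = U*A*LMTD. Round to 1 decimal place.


Q = U * A * LMTD
Q = 165 * 6 * 35.5
Q = 35145.0 W


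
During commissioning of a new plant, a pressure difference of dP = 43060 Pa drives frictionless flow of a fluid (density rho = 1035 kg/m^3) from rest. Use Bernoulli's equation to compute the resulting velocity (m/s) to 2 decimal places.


v = sqrt(2*dP/rho)
v = sqrt(2*43060/1035)
v = sqrt(83.207729)
v = 9.12 m/s


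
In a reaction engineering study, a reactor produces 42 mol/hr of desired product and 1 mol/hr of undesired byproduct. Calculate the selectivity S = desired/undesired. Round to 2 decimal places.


S = desired product rate / undesired product rate
S = 42 / 1
S = 42.00


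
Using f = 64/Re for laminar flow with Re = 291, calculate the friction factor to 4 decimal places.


f = 64 / Re
f = 64 / 291
f = 0.2199


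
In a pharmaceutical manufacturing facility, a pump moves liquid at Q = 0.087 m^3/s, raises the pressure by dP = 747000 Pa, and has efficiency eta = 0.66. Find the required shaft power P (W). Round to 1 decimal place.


P = Q * dP / eta
P = 0.087 * 747000 / 0.66
P = 64989.0 / 0.66
P = 98468.2 W


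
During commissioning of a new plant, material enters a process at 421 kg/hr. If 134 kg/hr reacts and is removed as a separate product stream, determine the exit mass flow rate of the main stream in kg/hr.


Steady-state mass balance on the main outlet: F_out = F_in - F_removed
F_out = 421 - 134
F_out = 287 kg/hr


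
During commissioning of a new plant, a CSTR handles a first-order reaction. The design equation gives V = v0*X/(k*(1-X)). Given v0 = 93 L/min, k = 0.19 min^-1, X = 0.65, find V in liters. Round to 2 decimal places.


V = v0 * X / (k * (1 - X))
V = 93 * 0.65 / (0.19 * (1 - 0.65))
V = 60.45 / (0.19 * 0.35)
V = 60.45 / 0.0665
V = 909.02 L


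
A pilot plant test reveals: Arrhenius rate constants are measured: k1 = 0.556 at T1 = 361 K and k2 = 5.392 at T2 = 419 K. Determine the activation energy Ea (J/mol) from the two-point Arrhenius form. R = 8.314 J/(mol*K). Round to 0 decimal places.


Ea = R * ln(k2/k1) / (1/T1 - 1/T2)
ln(k2/k1) = ln(5.392/0.556) = 2.2719034
1/T1 - 1/T2 = 1/361 - 1/419 = 0.000383448258
Ea = 8.314 * 2.2719034 / 0.000383448258
Ea = 49260 J/mol


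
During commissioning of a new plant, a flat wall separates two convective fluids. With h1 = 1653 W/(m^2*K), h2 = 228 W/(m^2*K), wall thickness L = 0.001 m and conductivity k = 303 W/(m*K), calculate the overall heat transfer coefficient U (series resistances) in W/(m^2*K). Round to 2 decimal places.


1/U = 1/h1 + L/k + 1/h2
1/U = 1/1653 + 0.001/303 + 1/228
1/U = 0.0006049607 + 3.3003e-06 + 0.0043859649
1/U = 0.0049942259
U = 200.23 W/(m^2*K)


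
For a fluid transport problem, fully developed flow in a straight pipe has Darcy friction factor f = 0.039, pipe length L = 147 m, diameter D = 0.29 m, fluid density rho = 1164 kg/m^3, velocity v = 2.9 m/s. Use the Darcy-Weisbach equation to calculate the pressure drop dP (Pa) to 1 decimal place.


dP = f * (L/D) * (rho*v^2/2)
dP = 0.039 * (147/0.29) * (1164*2.9^2/2)
L/D = 506.89655172
rho*v^2/2 = 1164*8.41/2 = 4894.62
dP = 0.039 * 506.89655172 * 4894.62
dP = 96761.6 Pa


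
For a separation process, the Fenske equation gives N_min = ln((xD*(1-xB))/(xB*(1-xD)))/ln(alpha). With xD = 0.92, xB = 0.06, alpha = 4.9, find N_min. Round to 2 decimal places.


N_min = ln((xD*(1-xB))/(xB*(1-xD))) / ln(alpha)
Numerator inside ln: 0.8648 / 0.0048 = 180.166667
ln(180.166667) = 5.193882
ln(alpha) = ln(4.9) = 1.589235
N_min = 5.193882 / 1.589235 = 3.27


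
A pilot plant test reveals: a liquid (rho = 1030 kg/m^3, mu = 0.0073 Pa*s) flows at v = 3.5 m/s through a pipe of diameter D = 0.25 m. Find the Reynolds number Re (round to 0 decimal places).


Re = rho * v * D / mu
Re = 1030 * 3.5 * 0.25 / 0.0073
Re = 901.25 / 0.0073
Re = 123459


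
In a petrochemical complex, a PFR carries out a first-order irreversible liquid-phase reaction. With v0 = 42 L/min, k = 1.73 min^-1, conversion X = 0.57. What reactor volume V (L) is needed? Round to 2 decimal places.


V = (v0/k) * ln(1/(1-X))
V = (42/1.73) * ln(1/(1-0.57))
V = 24.277457 * ln(2.325581)
V = 24.277457 * 0.84397
V = 20.49 L


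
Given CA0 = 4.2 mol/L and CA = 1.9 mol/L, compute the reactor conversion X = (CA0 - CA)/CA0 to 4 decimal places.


X = (CA0 - CA) / CA0
X = (4.2 - 1.9) / 4.2
X = 2.3 / 4.2
X = 0.5476


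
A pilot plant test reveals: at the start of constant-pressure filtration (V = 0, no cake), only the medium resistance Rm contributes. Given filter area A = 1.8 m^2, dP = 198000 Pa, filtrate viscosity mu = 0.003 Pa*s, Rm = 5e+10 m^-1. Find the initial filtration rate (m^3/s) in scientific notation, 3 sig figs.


rate = A * dP / (mu * Rm)
rate = 1.8 * 198000 / (0.003 * 5e+10)
rate = 356400.0 / 1.500e+08
rate = 2.38e-03 m^3/s


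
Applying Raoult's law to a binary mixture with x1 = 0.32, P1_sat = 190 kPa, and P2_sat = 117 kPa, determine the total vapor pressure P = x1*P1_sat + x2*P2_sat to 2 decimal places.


P = x1*P1_sat + x2*P2_sat
x2 = 1 - x1 = 1 - 0.32 = 0.68
P = 0.32*190 + 0.68*117
P = 60.8 + 79.56
P = 140.36 kPa


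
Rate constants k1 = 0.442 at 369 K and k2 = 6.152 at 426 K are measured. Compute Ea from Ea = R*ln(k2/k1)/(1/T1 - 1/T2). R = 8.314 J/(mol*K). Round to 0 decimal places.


Ea = R * ln(k2/k1) / (1/T1 - 1/T2)
ln(k2/k1) = ln(6.152/0.442) = 2.6332226
1/T1 - 1/T2 = 1/369 - 1/426 = 0.00036260926
Ea = 8.314 * 2.6332226 / 0.00036260926
Ea = 60375 J/mol


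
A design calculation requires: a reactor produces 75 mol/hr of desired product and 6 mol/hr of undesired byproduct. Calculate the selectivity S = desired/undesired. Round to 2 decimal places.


S = desired product rate / undesired product rate
S = 75 / 6
S = 12.50


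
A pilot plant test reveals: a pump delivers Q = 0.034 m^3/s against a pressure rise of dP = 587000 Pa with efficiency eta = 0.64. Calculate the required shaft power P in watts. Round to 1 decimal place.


P = Q * dP / eta
P = 0.034 * 587000 / 0.64
P = 19958.0 / 0.64
P = 31184.4 W


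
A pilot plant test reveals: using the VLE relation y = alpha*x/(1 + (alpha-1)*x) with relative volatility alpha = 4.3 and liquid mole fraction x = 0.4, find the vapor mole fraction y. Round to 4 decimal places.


y = alpha*x / (1 + (alpha-1)*x)
y = 4.3*0.4 / (1 + (4.3-1)*0.4)
y = 1.72 / (1 + 1.32)
y = 1.72 / 2.32
y = 0.7414


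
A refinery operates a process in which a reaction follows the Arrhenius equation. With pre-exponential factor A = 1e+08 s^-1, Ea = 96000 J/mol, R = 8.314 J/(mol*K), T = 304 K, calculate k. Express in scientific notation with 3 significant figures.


k = A * exp(-Ea/(R*T))
k = 1e+08 * exp(-96000 / (8.314 * 304))
k = 1e+08 * exp(-37.982857)
k = 3.19e-09


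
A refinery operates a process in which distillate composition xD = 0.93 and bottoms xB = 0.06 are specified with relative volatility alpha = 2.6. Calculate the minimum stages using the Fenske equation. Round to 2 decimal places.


N_min = ln((xD*(1-xB))/(xB*(1-xD))) / ln(alpha)
Numerator inside ln: 0.8742 / 0.0042 = 208.142857
ln(208.142857) = 5.338225
ln(alpha) = ln(2.6) = 0.955511
N_min = 5.338225 / 0.955511 = 5.59


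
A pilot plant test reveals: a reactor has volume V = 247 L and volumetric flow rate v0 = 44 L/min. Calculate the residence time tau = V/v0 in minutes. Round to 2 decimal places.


tau = V / v0
tau = 247 / 44
tau = 5.61 min


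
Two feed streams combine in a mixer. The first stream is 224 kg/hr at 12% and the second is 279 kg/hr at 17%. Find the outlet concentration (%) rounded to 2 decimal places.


Mass balance on solute: F1*x1 + F2*x2 = F3*x3
F3 = F1 + F2 = 224 + 279 = 503 kg/hr
x3 = (F1*x1 + F2*x2)/F3
x3 = (224*0.12 + 279*0.17) / 503
x3 = 14.77%


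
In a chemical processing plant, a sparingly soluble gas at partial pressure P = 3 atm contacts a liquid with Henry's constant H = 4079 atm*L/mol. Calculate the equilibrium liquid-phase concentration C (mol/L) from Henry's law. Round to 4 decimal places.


C = P / H
C = 3 / 4079
C = 0.0007 mol/L


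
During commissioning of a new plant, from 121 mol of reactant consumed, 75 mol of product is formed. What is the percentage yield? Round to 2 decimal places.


Yield = (moles product / moles consumed) * 100%
Yield = (75 / 121) * 100
Yield = 0.6198 * 100
Yield = 61.98%


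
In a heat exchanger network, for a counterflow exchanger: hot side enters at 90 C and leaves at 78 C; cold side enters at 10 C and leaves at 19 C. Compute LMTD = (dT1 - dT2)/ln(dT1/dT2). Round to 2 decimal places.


dT1 = Th_in - Tc_out = 90 - 19 = 71
dT2 = Th_out - Tc_in = 78 - 10 = 68
LMTD = (dT1 - dT2) / ln(dT1/dT2)
LMTD = (71 - 68) / ln(71/68)
LMTD = 69.49 K


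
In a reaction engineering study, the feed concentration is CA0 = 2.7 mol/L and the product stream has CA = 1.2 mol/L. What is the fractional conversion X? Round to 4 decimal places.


X = (CA0 - CA) / CA0
X = (2.7 - 1.2) / 2.7
X = 1.5 / 2.7
X = 0.5556


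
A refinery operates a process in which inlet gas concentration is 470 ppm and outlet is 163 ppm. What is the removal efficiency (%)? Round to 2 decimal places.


Efficiency = (G_in - G_out) / G_in * 100%
Efficiency = (470 - 163) / 470 * 100
Efficiency = 307 / 470 * 100
Efficiency = 65.32%


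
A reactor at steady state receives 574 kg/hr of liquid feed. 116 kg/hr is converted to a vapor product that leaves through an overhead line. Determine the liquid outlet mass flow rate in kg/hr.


Steady-state mass balance on the main outlet: F_out = F_in - F_removed
F_out = 574 - 116
F_out = 458 kg/hr


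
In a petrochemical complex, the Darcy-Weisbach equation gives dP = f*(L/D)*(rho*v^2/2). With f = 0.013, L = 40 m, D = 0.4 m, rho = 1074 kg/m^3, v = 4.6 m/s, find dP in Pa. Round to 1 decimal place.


dP = f * (L/D) * (rho*v^2/2)
dP = 0.013 * (40/0.4) * (1074*4.6^2/2)
L/D = 100.0
rho*v^2/2 = 1074*21.16/2 = 11362.92
dP = 0.013 * 100.0 * 11362.92
dP = 14771.8 Pa


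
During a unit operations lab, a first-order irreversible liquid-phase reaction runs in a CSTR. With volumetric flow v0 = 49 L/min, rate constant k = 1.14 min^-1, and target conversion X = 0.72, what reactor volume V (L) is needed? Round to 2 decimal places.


V = v0 * X / (k * (1 - X))
V = 49 * 0.72 / (1.14 * (1 - 0.72))
V = 35.28 / (1.14 * 0.28)
V = 35.28 / 0.3192
V = 110.53 L


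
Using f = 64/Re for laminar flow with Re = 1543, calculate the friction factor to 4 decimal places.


f = 64 / Re
f = 64 / 1543
f = 0.0415


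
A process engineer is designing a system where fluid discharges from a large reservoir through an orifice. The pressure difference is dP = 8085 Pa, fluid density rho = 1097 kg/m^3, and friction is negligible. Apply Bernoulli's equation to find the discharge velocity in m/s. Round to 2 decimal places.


v = sqrt(2*dP/rho)
v = sqrt(2*8085/1097)
v = sqrt(14.740201)
v = 3.84 m/s


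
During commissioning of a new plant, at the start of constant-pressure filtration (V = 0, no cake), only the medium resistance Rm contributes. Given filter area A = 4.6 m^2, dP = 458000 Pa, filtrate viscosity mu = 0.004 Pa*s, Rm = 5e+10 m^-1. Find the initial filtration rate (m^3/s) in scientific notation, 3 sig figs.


rate = A * dP / (mu * Rm)
rate = 4.6 * 458000 / (0.004 * 5e+10)
rate = 2106800.0 / 2.000e+08
rate = 1.05e-02 m^3/s


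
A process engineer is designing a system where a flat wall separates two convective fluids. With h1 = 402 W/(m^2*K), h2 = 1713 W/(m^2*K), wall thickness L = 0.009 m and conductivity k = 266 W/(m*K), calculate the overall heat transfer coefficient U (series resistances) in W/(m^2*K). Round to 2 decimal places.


1/U = 1/h1 + L/k + 1/h2
1/U = 1/402 + 0.009/266 + 1/1713
1/U = 0.0024875622 + 3.38346e-05 + 0.0005837712
1/U = 0.003105168
U = 322.04 W/(m^2*K)


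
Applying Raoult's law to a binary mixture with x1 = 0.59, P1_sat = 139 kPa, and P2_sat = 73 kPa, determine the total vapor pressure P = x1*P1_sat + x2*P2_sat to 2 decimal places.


P = x1*P1_sat + x2*P2_sat
x2 = 1 - x1 = 1 - 0.59 = 0.41
P = 0.59*139 + 0.41*73
P = 82.01 + 29.93
P = 111.94 kPa


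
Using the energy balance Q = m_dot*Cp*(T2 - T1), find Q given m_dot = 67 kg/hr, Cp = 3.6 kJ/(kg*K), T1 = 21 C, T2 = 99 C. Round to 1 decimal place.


Q = m_dot * Cp * (T2 - T1)
Q = 67 * 3.6 * (99 - 21)
Q = 67 * 3.6 * 78
Q = 18813.6 kJ/hr


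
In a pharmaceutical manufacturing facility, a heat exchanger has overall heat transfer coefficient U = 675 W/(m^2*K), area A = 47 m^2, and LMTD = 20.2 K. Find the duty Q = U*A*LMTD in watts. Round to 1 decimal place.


Q = U * A * LMTD
Q = 675 * 47 * 20.2
Q = 640845.0 W


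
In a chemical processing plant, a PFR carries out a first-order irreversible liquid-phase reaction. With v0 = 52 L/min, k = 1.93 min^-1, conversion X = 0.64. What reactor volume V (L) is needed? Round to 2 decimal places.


V = (v0/k) * ln(1/(1-X))
V = (52/1.93) * ln(1/(1-0.64))
V = 26.943005 * ln(2.777778)
V = 26.943005 * 1.021651
V = 27.53 L


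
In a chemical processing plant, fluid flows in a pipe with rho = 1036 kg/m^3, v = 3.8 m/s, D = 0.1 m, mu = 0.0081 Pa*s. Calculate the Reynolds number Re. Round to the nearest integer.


Re = rho * v * D / mu
Re = 1036 * 3.8 * 0.1 / 0.0081
Re = 393.68 / 0.0081
Re = 48602


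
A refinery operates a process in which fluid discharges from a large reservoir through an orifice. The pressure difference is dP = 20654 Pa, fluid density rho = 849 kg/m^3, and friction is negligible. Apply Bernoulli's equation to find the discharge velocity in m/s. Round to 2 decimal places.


v = sqrt(2*dP/rho)
v = sqrt(2*20654/849)
v = sqrt(48.654888)
v = 6.98 m/s


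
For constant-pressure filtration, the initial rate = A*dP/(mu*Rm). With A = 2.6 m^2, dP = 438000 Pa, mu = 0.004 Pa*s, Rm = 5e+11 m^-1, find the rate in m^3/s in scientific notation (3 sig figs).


rate = A * dP / (mu * Rm)
rate = 2.6 * 438000 / (0.004 * 5e+11)
rate = 1138800.0 / 2.000e+09
rate = 5.69e-04 m^3/s


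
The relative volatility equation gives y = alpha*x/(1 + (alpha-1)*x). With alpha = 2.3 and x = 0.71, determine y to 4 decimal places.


y = alpha*x / (1 + (alpha-1)*x)
y = 2.3*0.71 / (1 + (2.3-1)*0.71)
y = 1.633 / (1 + 0.923)
y = 1.633 / 1.923
y = 0.8492


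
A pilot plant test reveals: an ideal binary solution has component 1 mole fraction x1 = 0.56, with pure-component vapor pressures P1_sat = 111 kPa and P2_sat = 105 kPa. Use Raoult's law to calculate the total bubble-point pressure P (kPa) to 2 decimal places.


P = x1*P1_sat + x2*P2_sat
x2 = 1 - x1 = 1 - 0.56 = 0.44
P = 0.56*111 + 0.44*105
P = 62.16 + 46.2
P = 108.36 kPa


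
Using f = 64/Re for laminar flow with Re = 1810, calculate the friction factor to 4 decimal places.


f = 64 / Re
f = 64 / 1810
f = 0.0354


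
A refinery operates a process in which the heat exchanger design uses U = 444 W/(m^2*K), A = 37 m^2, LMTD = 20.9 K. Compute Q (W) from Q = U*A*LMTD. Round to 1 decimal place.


Q = U * A * LMTD
Q = 444 * 37 * 20.9
Q = 343345.2 W


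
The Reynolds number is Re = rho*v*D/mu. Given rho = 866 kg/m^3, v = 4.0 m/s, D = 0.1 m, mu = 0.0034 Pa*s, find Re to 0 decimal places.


Re = rho * v * D / mu
Re = 866 * 4.0 * 0.1 / 0.0034
Re = 346.4 / 0.0034
Re = 101882


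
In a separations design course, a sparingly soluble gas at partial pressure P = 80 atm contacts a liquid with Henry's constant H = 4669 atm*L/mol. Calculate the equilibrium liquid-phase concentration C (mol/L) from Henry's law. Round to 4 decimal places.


C = P / H
C = 80 / 4669
C = 0.0171 mol/L


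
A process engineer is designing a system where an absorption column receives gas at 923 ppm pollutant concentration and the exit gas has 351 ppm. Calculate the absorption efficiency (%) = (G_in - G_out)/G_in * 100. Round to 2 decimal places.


Efficiency = (G_in - G_out) / G_in * 100%
Efficiency = (923 - 351) / 923 * 100
Efficiency = 572 / 923 * 100
Efficiency = 61.97%


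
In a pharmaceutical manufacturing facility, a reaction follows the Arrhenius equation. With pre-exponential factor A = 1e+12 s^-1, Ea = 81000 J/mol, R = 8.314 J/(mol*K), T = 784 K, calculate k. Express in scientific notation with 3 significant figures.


k = A * exp(-Ea/(R*T))
k = 1e+12 * exp(-81000 / (8.314 * 784))
k = 1e+12 * exp(-12.426789)
k = 4.01e+06


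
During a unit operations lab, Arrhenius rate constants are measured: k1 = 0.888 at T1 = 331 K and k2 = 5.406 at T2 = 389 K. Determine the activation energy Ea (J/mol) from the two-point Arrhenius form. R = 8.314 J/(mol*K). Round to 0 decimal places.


Ea = R * ln(k2/k1) / (1/T1 - 1/T2)
ln(k2/k1) = ln(5.406/0.888) = 1.806293
1/T1 - 1/T2 = 1/331 - 1/389 = 0.000450453949
Ea = 8.314 * 1.806293 / 0.000450453949
Ea = 33339 J/mol


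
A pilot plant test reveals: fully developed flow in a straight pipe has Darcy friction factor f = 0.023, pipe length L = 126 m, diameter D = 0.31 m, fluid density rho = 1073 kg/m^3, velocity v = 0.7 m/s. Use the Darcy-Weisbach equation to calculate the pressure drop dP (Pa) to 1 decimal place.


dP = f * (L/D) * (rho*v^2/2)
dP = 0.023 * (126/0.31) * (1073*0.7^2/2)
L/D = 406.4516129
rho*v^2/2 = 1073*0.49/2 = 262.885
dP = 0.023 * 406.4516129 * 262.885
dP = 2457.6 Pa


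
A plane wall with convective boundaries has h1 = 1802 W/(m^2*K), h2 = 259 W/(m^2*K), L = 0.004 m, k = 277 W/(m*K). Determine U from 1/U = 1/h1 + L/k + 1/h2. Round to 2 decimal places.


1/U = 1/h1 + L/k + 1/h2
1/U = 1/1802 + 0.004/277 + 1/259
1/U = 0.000554939 + 1.44404e-05 + 0.0038610039
1/U = 0.0044303833
U = 225.71 W/(m^2*K)


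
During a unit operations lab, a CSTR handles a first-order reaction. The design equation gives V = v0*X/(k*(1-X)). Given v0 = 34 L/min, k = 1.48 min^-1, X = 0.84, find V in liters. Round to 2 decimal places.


V = v0 * X / (k * (1 - X))
V = 34 * 0.84 / (1.48 * (1 - 0.84))
V = 28.56 / (1.48 * 0.16)
V = 28.56 / 0.2368
V = 120.61 L


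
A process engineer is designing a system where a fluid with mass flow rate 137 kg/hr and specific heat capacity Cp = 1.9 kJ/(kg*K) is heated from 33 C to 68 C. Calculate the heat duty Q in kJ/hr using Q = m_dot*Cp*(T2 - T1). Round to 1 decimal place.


Q = m_dot * Cp * (T2 - T1)
Q = 137 * 1.9 * (68 - 33)
Q = 137 * 1.9 * 35
Q = 9110.5 kJ/hr


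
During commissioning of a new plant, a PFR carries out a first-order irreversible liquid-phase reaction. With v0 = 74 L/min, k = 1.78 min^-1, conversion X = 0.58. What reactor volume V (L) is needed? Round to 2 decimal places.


V = (v0/k) * ln(1/(1-X))
V = (74/1.78) * ln(1/(1-0.58))
V = 41.573034 * ln(2.380952)
V = 41.573034 * 0.8675
V = 36.06 L


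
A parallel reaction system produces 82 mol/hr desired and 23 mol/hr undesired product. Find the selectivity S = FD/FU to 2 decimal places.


S = desired product rate / undesired product rate
S = 82 / 23
S = 3.57


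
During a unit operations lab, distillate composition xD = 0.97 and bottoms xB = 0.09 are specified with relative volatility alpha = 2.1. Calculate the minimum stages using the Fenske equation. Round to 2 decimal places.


N_min = ln((xD*(1-xB))/(xB*(1-xD))) / ln(alpha)
Numerator inside ln: 0.8827 / 0.0027 = 326.925926
ln(326.925926) = 5.789734
ln(alpha) = ln(2.1) = 0.741937
N_min = 5.789734 / 0.741937 = 7.80


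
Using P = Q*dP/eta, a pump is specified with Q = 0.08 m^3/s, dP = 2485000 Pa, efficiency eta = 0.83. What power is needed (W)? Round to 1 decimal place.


P = Q * dP / eta
P = 0.08 * 2485000 / 0.83
P = 198800.0 / 0.83
P = 239518.1 W


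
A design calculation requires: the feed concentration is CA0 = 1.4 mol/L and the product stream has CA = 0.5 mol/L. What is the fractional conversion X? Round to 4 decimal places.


X = (CA0 - CA) / CA0
X = (1.4 - 0.5) / 1.4
X = 0.9 / 1.4
X = 0.6429


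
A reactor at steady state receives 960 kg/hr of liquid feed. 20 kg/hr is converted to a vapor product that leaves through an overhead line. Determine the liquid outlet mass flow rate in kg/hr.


Steady-state mass balance on the main outlet: F_out = F_in - F_removed
F_out = 960 - 20
F_out = 940 kg/hr


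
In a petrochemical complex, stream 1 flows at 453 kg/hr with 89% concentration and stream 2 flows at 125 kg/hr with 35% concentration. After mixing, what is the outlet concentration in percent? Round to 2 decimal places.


Mass balance on solute: F1*x1 + F2*x2 = F3*x3
F3 = F1 + F2 = 453 + 125 = 578 kg/hr
x3 = (F1*x1 + F2*x2)/F3
x3 = (453*0.89 + 125*0.35) / 578
x3 = 77.32%


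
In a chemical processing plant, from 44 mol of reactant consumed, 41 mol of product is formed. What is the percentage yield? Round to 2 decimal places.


Yield = (moles product / moles consumed) * 100%
Yield = (41 / 44) * 100
Yield = 0.9318 * 100
Yield = 93.18%


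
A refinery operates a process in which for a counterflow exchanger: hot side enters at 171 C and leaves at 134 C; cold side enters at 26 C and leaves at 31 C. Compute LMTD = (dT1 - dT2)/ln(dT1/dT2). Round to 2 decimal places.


dT1 = Th_in - Tc_out = 171 - 31 = 140
dT2 = Th_out - Tc_in = 134 - 26 = 108
LMTD = (dT1 - dT2) / ln(dT1/dT2)
LMTD = (140 - 108) / ln(140/108)
LMTD = 123.31 K


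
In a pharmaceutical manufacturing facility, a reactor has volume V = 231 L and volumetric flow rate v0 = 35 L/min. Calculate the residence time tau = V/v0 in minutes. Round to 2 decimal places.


tau = V / v0
tau = 231 / 35
tau = 6.60 min


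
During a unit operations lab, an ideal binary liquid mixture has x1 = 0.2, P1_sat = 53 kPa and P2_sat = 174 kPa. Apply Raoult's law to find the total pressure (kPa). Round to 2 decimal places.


P = x1*P1_sat + x2*P2_sat
x2 = 1 - x1 = 1 - 0.2 = 0.8
P = 0.2*53 + 0.8*174
P = 10.6 + 139.2
P = 149.80 kPa


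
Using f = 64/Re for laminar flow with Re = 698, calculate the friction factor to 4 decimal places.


f = 64 / Re
f = 64 / 698
f = 0.0917


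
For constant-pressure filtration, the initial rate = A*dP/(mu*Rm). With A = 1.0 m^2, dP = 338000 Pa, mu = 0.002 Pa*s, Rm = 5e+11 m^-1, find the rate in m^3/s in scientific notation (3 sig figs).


rate = A * dP / (mu * Rm)
rate = 1.0 * 338000 / (0.002 * 5e+11)
rate = 338000.0 / 1.000e+09
rate = 3.38e-04 m^3/s


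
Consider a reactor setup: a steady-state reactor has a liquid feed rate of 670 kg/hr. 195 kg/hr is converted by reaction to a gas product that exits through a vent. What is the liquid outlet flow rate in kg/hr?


Steady-state mass balance on the main outlet: F_out = F_in - F_removed
F_out = 670 - 195
F_out = 475 kg/hr
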